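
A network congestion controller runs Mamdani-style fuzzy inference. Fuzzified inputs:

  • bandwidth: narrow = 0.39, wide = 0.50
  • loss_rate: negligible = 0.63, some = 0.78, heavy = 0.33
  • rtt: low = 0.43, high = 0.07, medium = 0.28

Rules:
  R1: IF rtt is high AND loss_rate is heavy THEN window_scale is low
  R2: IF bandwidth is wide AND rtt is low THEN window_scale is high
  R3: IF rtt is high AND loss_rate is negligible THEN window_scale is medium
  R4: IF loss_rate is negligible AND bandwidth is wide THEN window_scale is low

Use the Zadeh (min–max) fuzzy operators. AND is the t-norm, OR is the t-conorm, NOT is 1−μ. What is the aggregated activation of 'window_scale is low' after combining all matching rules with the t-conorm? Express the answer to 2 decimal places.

R1: high=0.07, heavy=0.33; AND[min(a, b)] → w = 0.07
R2: wide=0.50, low=0.43; AND[min(a, b)] → w = 0.43
R3: high=0.07, negligible=0.63; AND[min(a, b)] → w = 0.07
R4: negligible=0.63, wide=0.50; AND[min(a, b)] → w = 0.50
Rules with consequent 'low': {R1, R4} → strengths 0.07, 0.50
Aggregate via t-conorm [max(a, b)]: 0.50

0.50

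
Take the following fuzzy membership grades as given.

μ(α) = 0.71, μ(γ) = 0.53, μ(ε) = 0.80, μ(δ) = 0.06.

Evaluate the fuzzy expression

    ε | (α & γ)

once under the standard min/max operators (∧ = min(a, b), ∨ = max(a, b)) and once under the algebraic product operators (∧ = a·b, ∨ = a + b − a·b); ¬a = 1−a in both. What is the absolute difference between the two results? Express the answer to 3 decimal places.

0.075

Under standard min/max:
  α & γ = min(a, b) on (0.71, 0.53) = 0.53
  ε | (α & γ) = max(a, b) on (0.80, 0.53) = 0.80
  → value = 0.8000
Under algebraic product:
  α & γ = a·b on (0.7100, 0.5300) = 0.3763
  ε | (α & γ) = a + b − a·b on (0.8000, 0.3763) = 0.8753
  → value = 0.8753
|0.8000 − 0.8753| = 0.075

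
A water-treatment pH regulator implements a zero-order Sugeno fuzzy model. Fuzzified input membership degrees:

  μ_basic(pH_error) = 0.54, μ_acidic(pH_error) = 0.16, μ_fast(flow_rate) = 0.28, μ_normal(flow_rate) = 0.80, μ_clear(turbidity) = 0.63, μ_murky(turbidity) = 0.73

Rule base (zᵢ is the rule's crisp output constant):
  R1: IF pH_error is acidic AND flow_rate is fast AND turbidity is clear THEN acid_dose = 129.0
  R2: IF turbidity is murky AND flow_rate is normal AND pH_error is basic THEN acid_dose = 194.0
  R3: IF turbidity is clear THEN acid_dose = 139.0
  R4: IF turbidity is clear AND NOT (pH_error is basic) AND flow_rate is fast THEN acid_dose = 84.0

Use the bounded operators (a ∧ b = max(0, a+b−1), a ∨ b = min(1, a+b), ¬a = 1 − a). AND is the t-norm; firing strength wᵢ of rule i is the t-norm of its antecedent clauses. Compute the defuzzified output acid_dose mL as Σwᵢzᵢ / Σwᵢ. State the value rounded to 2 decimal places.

144.50

R1 (z=129.0): acidic=0.16, fast=0.28, clear=0.63; AND[max(0, a+b−1)] → w = 0.00
R2 (z=194.0): murky=0.73, normal=0.80, basic=0.54; AND[max(0, a+b−1)] → w = 0.07
R3 (z=139.0): clear=0.63 → w = 0.63
R4 (z=84.0): clear=0.63, ¬basic=1−0.54=0.46, fast=0.28; AND[max(0, a+b−1)] → w = 0.00
Weighted average = (0.00·129.0 + 0.07·194.0 + 0.63·139.0 + 0.00·84.0) / (0.00 + 0.07 + 0.63 + 0.00)
  = 101.1500 / 0.7000 = 144.50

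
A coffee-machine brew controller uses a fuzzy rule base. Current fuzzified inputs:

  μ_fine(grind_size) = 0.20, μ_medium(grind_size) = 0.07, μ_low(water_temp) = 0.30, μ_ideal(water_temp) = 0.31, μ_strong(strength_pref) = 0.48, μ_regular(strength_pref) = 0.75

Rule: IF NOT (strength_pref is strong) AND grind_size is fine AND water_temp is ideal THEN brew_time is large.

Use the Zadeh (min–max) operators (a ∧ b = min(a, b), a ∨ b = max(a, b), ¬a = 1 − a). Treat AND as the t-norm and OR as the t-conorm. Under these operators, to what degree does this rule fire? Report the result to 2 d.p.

0.20

firing strength: ¬strong=1−0.48=0.52, fine=0.20, ideal=0.31; AND[min(a, b)] → w = 0.20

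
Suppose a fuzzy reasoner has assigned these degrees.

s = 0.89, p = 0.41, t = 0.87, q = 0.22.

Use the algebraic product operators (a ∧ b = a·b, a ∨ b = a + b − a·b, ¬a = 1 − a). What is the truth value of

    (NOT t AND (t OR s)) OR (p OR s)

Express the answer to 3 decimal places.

0.943

NOT t = 1 − 0.8700 = 0.1300
t OR s = a + b − a·b on (0.8700, 0.8900) = 0.9857
NOT t AND (t OR s) = a·b on (0.1300, 0.9857) = 0.1281
p OR s = a + b − a·b on (0.4100, 0.8900) = 0.9351
(NOT t AND (t OR s)) OR (p OR s) = a + b − a·b on (0.1281, 0.9351) = 0.9434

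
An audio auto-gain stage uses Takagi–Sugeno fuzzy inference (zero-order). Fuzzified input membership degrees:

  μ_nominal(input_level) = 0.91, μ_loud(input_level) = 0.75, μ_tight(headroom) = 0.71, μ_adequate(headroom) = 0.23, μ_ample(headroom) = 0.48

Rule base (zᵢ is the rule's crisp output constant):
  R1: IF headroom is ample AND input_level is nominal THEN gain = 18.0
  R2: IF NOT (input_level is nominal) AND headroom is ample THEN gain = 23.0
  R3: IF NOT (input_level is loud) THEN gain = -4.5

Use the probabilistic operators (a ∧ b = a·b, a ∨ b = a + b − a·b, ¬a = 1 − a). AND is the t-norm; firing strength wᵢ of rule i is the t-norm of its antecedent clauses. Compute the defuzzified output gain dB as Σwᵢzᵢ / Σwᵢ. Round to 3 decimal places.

10.590

R1 (z=18.0): ample=0.48, nominal=0.91; AND[a·b] → w = 0.4368
R2 (z=23.0): ¬nominal=1−0.91=0.09, ample=0.48; AND[a·b] → w = 0.0432
R3 (z=-4.5): ¬loud=1−0.75=0.25 → w = 0.2500
Weighted average = (0.4368·18.0 + 0.0432·23.0 + 0.2500·-4.5) / (0.4368 + 0.0432 + 0.2500)
  = 7.7310 / 0.7300 = 10.590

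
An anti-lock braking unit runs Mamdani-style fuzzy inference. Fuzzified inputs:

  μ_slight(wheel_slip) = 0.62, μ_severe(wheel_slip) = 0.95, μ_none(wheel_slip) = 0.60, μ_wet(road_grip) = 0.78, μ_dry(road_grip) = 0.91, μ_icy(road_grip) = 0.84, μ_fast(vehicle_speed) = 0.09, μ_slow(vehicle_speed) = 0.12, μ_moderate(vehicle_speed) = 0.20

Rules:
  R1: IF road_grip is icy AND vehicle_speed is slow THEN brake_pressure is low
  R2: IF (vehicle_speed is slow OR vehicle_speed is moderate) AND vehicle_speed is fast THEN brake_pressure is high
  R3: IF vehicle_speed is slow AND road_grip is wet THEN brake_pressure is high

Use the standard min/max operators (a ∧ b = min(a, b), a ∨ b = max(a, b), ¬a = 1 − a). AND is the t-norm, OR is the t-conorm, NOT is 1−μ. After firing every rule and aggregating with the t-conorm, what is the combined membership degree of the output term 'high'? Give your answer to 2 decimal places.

0.12

R1: icy=0.84, slow=0.12; AND[min(a, b)] → w = 0.12
R2: (slow=0.12 OR moderate=0.20) = 0.20; AND[min(a, b)] with fast=0.09 → w = 0.09
R3: slow=0.12, wet=0.78; AND[min(a, b)] → w = 0.12
Rules with consequent 'high': {R2, R3} → strengths 0.09, 0.12
Aggregate via t-conorm [max(a, b)]: 0.12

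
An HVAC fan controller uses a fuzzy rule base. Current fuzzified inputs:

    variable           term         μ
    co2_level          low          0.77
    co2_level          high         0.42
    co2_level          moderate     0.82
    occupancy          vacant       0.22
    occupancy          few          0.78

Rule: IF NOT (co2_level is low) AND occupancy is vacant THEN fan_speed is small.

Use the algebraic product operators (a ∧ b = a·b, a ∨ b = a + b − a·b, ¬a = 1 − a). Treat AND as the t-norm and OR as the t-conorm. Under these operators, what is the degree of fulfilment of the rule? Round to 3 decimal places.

0.051

firing strength: ¬low=1−0.77=0.23, vacant=0.22; AND[a·b] → w = 0.0506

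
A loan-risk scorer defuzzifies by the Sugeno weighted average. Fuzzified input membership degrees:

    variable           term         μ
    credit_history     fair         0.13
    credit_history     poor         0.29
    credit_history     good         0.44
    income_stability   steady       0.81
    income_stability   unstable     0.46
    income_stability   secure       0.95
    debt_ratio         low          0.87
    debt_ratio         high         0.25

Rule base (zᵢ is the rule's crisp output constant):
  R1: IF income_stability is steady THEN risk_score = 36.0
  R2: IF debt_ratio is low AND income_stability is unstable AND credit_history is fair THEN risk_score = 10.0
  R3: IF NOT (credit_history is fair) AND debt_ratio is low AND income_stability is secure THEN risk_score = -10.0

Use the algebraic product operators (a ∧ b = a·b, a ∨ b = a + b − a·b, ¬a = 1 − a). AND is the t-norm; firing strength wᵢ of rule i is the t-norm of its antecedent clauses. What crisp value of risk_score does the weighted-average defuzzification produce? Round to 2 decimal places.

R1 (z=36.0): steady=0.81 → w = 0.8100
R2 (z=10.0): low=0.87, unstable=0.46, fair=0.13; AND[a·b] → w = 0.0520
R3 (z=-10.0): ¬fair=1−0.13=0.87, low=0.87, secure=0.95; AND[a·b] → w = 0.7191
Weighted average = (0.8100·36.0 + 0.0520·10.0 + 0.7191·-10.0) / (0.8100 + 0.0520 + 0.7191)
  = 22.4897 / 1.5811 = 14.22

14.22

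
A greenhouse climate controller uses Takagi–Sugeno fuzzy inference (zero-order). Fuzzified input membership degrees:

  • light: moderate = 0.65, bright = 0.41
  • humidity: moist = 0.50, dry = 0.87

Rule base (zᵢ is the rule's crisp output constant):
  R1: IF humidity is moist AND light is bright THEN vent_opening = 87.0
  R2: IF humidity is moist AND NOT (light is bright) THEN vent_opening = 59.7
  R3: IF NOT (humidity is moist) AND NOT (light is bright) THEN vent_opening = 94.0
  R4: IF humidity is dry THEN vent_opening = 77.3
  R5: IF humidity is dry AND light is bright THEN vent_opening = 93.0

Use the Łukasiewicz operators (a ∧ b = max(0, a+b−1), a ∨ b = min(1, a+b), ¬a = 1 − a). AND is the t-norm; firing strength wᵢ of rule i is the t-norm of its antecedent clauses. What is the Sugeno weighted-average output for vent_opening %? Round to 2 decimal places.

R1 (z=87.0): moist=0.50, bright=0.41; AND[max(0, a+b−1)] → w = 0.00
R2 (z=59.7): moist=0.50, ¬bright=1−0.41=0.59; AND[max(0, a+b−1)] → w = 0.09
R3 (z=94.0): ¬moist=1−0.50=0.50, ¬bright=1−0.41=0.59; AND[max(0, a+b−1)] → w = 0.09
R4 (z=77.3): dry=0.87 → w = 0.87
R5 (z=93.0): dry=0.87, bright=0.41; AND[max(0, a+b−1)] → w = 0.28
Weighted average = (0.00·87.0 + 0.09·59.7 + 0.09·94.0 + 0.87·77.3 + 0.28·93.0) / (0.00 + 0.09 + 0.09 + 0.87 + 0.28)
  = 107.1240 / 1.3300 = 80.54

80.54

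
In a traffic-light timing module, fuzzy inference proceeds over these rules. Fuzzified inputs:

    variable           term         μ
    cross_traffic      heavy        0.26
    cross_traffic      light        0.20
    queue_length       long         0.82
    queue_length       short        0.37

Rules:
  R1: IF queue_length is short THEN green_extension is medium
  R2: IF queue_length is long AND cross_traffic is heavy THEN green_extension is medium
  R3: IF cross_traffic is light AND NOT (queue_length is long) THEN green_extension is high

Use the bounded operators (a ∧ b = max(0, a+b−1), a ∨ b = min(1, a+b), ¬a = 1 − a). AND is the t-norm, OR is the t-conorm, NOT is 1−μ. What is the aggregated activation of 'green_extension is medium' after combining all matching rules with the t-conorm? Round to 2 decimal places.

0.45

R1: short=0.37 → w = 0.37
R2: long=0.82, heavy=0.26; AND[max(0, a+b−1)] → w = 0.08
R3: light=0.20, ¬long=1−0.82=0.18; AND[max(0, a+b−1)] → w = 0.00
Rules with consequent 'medium': {R1, R2} → strengths 0.37, 0.08
Aggregate via t-conorm [min(1, a+b)]: 0.45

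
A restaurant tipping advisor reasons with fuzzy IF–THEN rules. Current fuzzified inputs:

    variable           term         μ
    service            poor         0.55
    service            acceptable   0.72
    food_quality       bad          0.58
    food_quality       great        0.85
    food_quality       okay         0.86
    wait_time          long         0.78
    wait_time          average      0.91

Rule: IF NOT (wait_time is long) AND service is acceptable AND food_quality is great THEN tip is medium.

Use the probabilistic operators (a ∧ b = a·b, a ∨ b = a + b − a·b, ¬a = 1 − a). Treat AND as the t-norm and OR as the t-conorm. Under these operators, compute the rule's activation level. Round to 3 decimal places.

0.135

firing strength: ¬long=1−0.78=0.22, acceptable=0.72, great=0.85; AND[a·b] → w = 0.1346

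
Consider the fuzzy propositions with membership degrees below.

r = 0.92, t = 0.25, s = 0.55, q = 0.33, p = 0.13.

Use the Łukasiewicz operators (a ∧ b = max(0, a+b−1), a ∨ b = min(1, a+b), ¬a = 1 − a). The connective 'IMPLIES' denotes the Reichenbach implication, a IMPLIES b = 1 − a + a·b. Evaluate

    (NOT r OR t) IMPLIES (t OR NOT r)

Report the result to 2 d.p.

NOT r = 1 − 0.92 = 0.08
NOT r OR t = min(1, a+b) on (0.08, 0.25) = 0.33
NOT r = 1 − 0.92 = 0.08
t OR NOT r = min(1, a+b) on (0.25, 0.08) = 0.33
(NOT r OR t) IMPLIES (t OR NOT r)  [Reichenbach: 1 − a + a·b] with a=0.33, b=0.33 → 0.78

0.78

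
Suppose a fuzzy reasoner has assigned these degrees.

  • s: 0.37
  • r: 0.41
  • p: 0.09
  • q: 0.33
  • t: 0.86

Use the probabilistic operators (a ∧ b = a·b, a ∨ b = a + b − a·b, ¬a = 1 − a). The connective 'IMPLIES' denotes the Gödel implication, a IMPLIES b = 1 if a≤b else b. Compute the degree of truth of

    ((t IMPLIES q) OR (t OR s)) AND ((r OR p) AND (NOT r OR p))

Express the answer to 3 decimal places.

t IMPLIES q  [Gödel: 1 if a≤b else b] with a=0.8600, b=0.3300 → 0.3300
t OR s = a + b − a·b on (0.8600, 0.3700) = 0.9118
(t IMPLIES q) OR (t OR s) = a + b − a·b on (0.3300, 0.9118) = 0.9409
r OR p = a + b − a·b on (0.4100, 0.0900) = 0.4631
NOT r = 1 − 0.4100 = 0.5900
NOT r OR p = a + b − a·b on (0.5900, 0.0900) = 0.6269
(r OR p) AND (NOT r OR p) = a·b on (0.4631, 0.6269) = 0.2903
((t IMPLIES q) OR (t OR s)) AND ((r OR p) AND (NOT r OR p)) = a·b on (0.9409, 0.2903) = 0.2732

0.273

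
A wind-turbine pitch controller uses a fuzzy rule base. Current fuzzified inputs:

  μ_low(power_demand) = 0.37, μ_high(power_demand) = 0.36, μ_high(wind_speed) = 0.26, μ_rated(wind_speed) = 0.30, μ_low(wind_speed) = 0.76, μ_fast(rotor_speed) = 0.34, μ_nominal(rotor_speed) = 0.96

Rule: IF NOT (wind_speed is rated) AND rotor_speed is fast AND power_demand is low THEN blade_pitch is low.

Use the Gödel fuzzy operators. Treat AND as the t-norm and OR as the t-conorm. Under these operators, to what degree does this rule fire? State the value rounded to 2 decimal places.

0.34

firing strength: ¬rated=1−0.30=0.70, fast=0.34, low=0.37; AND[min(a, b)] → w = 0.34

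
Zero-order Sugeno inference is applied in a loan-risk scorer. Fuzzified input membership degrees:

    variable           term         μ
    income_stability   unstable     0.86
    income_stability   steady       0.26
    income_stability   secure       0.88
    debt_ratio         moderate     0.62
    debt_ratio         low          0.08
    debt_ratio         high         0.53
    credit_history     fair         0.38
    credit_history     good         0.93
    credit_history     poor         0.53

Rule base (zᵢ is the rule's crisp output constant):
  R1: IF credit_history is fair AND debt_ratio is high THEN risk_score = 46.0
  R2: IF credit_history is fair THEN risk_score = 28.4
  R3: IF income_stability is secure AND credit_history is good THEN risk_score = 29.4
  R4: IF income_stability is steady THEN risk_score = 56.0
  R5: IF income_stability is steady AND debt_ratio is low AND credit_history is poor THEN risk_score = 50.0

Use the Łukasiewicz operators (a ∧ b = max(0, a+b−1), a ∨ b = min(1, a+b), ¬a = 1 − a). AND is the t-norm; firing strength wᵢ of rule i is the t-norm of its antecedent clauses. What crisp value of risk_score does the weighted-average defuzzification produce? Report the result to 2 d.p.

33.91

R1 (z=46.0): fair=0.38, high=0.53; AND[max(0, a+b−1)] → w = 0.00
R2 (z=28.4): fair=0.38 → w = 0.38
R3 (z=29.4): secure=0.88, good=0.93; AND[max(0, a+b−1)] → w = 0.81
R4 (z=56.0): steady=0.26 → w = 0.26
R5 (z=50.0): steady=0.26, low=0.08, poor=0.53; AND[max(0, a+b−1)] → w = 0.00
Weighted average = (0.00·46.0 + 0.38·28.4 + 0.81·29.4 + 0.26·56.0 + 0.00·50.0) / (0.00 + 0.38 + 0.81 + 0.26 + 0.00)
  = 49.1660 / 1.4500 = 33.91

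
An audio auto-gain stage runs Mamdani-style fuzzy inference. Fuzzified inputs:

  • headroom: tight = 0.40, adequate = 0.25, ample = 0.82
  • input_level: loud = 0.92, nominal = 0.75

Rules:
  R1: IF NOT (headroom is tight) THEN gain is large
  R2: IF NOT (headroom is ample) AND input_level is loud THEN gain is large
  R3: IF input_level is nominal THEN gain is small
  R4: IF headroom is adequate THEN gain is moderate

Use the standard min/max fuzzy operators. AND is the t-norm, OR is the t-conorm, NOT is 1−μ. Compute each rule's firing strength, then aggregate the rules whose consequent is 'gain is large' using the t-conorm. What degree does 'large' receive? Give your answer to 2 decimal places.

R1: ¬tight=1−0.40=0.60 → w = 0.60
R2: ¬ample=1−0.82=0.18, loud=0.92; AND[min(a, b)] → w = 0.18
R3: nominal=0.75 → w = 0.75
R4: adequate=0.25 → w = 0.25
Rules with consequent 'large': {R1, R2} → strengths 0.60, 0.18
Aggregate via t-conorm [max(a, b)]: 0.60

0.60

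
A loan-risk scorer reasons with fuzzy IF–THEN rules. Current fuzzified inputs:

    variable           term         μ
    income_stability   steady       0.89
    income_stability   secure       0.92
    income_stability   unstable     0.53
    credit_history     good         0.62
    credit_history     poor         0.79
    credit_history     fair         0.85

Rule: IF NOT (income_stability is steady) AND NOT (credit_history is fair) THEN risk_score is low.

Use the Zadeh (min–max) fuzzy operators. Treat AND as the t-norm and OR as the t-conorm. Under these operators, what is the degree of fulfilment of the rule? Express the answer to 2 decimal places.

firing strength: ¬steady=1−0.89=0.11, ¬fair=1−0.85=0.15; AND[min(a, b)] → w = 0.11

0.11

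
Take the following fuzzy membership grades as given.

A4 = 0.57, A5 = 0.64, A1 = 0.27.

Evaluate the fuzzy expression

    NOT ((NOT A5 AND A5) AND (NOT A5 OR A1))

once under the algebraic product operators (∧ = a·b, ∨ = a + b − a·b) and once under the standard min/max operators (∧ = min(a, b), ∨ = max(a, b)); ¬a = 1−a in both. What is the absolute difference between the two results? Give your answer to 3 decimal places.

Under algebraic product:
  NOT A5 = 1 − 0.6400 = 0.3600
  NOT A5 AND A5 = a·b on (0.3600, 0.6400) = 0.2304
  NOT A5 = 1 − 0.6400 = 0.3600
  NOT A5 OR A1 = a + b − a·b on (0.3600, 0.2700) = 0.5328
  (NOT A5 AND A5) AND (NOT A5 OR A1) = a·b on (0.2304, 0.5328) = 0.1228
  NOT ((NOT A5 AND A5) AND (NOT A5 OR A1)) = 1 − 0.1228 = 0.8772
  → value = 0.8772
Under standard min/max:
  NOT A5 = 1 − 0.64 = 0.36
  NOT A5 AND A5 = min(a, b) on (0.36, 0.64) = 0.36
  NOT A5 = 1 − 0.64 = 0.36
  NOT A5 OR A1 = max(a, b) on (0.36, 0.27) = 0.36
  (NOT A5 AND A5) AND (NOT A5 OR A1) = min(a, b) on (0.36, 0.36) = 0.36
  NOT ((NOT A5 AND A5) AND (NOT A5 OR A1)) = 1 − 0.36 = 0.64
  → value = 0.6400
|0.8772 − 0.6400| = 0.237

0.237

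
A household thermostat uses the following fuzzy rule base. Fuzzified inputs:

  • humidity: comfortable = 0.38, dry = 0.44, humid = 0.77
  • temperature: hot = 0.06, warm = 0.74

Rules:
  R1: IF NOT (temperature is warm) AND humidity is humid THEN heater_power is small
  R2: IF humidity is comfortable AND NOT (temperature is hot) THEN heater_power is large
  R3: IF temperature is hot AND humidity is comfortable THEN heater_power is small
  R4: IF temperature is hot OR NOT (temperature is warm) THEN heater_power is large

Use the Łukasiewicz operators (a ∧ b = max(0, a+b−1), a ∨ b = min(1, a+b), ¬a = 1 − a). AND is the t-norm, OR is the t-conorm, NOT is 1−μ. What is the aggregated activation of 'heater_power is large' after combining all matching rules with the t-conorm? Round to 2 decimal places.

R1: ¬warm=1−0.74=0.26, humid=0.77; AND[max(0, a+b−1)] → w = 0.03
R2: comfortable=0.38, ¬hot=1−0.06=0.94; AND[max(0, a+b−1)] → w = 0.32
R3: hot=0.06, comfortable=0.38; AND[max(0, a+b−1)] → w = 0.00
R4: hot=0.06, ¬warm=1−0.74=0.26; OR[min(1, a+b)] → w = 0.32
Rules with consequent 'large': {R2, R4} → strengths 0.32, 0.32
Aggregate via t-conorm [min(1, a+b)]: 0.64

0.64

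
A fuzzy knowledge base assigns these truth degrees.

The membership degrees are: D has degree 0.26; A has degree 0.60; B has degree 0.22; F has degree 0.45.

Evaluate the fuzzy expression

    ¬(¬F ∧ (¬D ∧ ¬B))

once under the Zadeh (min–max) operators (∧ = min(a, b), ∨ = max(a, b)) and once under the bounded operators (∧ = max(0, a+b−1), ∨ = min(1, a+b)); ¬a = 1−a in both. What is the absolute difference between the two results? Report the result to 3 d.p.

Under Zadeh (min–max):
  ¬F = 1 − 0.45 = 0.55
  ¬D = 1 − 0.26 = 0.74
  ¬B = 1 − 0.22 = 0.78
  ¬D ∧ ¬B = min(a, b) on (0.74, 0.78) = 0.74
  ¬F ∧ (¬D ∧ ¬B) = min(a, b) on (0.55, 0.74) = 0.55
  ¬(¬F ∧ (¬D ∧ ¬B)) = 1 − 0.55 = 0.45
  → value = 0.4500
Under bounded:
  ¬F = 1 − 0.45 = 0.55
  ¬D = 1 − 0.26 = 0.74
  ¬B = 1 − 0.22 = 0.78
  ¬D ∧ ¬B = max(0, a+b−1) on (0.74, 0.78) = 0.52
  ¬F ∧ (¬D ∧ ¬B) = max(0, a+b−1) on (0.55, 0.52) = 0.07
  ¬(¬F ∧ (¬D ∧ ¬B)) = 1 − 0.07 = 0.93
  → value = 0.9300
|0.4500 − 0.9300| = 0.480

0.480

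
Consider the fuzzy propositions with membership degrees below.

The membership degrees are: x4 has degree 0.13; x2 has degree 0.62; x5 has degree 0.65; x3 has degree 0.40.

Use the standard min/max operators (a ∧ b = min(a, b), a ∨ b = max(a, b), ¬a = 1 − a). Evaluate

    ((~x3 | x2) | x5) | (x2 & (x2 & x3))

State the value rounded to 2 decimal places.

0.65

~x3 = 1 − 0.40 = 0.60
~x3 | x2 = max(a, b) on (0.60, 0.62) = 0.62
(~x3 | x2) | x5 = max(a, b) on (0.62, 0.65) = 0.65
x2 & x3 = min(a, b) on (0.62, 0.40) = 0.40
x2 & (x2 & x3) = min(a, b) on (0.62, 0.40) = 0.40
((~x3 | x2) | x5) | (x2 & (x2 & x3)) = max(a, b) on (0.65, 0.40) = 0.65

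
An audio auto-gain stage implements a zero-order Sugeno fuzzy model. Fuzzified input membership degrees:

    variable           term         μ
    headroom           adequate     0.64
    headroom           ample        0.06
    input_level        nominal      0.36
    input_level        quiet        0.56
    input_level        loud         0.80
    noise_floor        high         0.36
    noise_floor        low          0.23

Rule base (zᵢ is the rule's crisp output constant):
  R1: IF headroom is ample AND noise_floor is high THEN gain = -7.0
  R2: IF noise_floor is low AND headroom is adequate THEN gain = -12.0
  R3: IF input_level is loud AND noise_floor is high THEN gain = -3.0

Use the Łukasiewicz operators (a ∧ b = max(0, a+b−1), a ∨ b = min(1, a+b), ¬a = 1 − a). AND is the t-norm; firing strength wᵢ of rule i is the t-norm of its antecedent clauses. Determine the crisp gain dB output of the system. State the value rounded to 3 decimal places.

R1 (z=-7.0): ample=0.06, high=0.36; AND[max(0, a+b−1)] → w = 0.00
R2 (z=-12.0): low=0.23, adequate=0.64; AND[max(0, a+b−1)] → w = 0.00
R3 (z=-3.0): loud=0.80, high=0.36; AND[max(0, a+b−1)] → w = 0.16
Weighted average = (0.00·-7.0 + 0.00·-12.0 + 0.16·-3.0) / (0.00 + 0.00 + 0.16)
  = -0.4800 / 0.1600 = -3.000

-3.000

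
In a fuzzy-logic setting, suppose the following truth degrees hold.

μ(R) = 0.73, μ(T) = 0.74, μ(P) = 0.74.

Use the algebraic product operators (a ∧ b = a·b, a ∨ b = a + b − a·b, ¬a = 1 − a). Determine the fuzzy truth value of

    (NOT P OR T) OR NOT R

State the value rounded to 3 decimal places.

NOT P = 1 − 0.7400 = 0.2600
NOT P OR T = a + b − a·b on (0.2600, 0.7400) = 0.8076
NOT R = 1 − 0.7300 = 0.2700
(NOT P OR T) OR NOT R = a + b − a·b on (0.8076, 0.2700) = 0.8595

0.860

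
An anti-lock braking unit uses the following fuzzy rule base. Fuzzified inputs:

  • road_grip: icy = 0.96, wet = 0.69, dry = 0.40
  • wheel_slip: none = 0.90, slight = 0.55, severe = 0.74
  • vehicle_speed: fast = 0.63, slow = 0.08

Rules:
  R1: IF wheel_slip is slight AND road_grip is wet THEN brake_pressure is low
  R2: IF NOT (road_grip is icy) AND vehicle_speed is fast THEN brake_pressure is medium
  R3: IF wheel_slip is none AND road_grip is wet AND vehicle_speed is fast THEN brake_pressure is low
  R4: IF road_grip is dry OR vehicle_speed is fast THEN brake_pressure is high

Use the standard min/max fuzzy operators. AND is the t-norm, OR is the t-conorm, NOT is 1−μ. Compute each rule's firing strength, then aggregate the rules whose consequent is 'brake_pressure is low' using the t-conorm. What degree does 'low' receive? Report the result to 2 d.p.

R1: slight=0.55, wet=0.69; AND[min(a, b)] → w = 0.55
R2: ¬icy=1−0.96=0.04, fast=0.63; AND[min(a, b)] → w = 0.04
R3: none=0.90, wet=0.69, fast=0.63; AND[min(a, b)] → w = 0.63
R4: dry=0.40, fast=0.63; OR[max(a, b)] → w = 0.63
Rules with consequent 'low': {R1, R3} → strengths 0.55, 0.63
Aggregate via t-conorm [max(a, b)]: 0.63

0.63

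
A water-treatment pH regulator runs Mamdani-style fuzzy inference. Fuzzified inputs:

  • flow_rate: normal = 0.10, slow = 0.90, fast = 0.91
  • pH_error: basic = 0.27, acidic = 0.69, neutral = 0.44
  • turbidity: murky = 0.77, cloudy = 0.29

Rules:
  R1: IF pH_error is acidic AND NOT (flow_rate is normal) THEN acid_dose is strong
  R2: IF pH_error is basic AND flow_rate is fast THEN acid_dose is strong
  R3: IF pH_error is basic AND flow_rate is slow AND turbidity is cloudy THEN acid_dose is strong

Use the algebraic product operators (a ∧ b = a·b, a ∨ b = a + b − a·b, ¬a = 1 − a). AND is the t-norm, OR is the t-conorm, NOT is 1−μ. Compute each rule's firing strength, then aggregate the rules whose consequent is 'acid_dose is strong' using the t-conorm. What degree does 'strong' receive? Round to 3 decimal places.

0.734

R1: acidic=0.69, ¬normal=1−0.10=0.90; AND[a·b] → w = 0.6210
R2: basic=0.27, fast=0.91; AND[a·b] → w = 0.2457
R3: basic=0.27, slow=0.90, cloudy=0.29; AND[a·b] → w = 0.0705
Rules with consequent 'strong': {R1, R2, R3} → strengths 0.6210, 0.2457, 0.0705
Aggregate via t-conorm [a + b − a·b]: 0.7343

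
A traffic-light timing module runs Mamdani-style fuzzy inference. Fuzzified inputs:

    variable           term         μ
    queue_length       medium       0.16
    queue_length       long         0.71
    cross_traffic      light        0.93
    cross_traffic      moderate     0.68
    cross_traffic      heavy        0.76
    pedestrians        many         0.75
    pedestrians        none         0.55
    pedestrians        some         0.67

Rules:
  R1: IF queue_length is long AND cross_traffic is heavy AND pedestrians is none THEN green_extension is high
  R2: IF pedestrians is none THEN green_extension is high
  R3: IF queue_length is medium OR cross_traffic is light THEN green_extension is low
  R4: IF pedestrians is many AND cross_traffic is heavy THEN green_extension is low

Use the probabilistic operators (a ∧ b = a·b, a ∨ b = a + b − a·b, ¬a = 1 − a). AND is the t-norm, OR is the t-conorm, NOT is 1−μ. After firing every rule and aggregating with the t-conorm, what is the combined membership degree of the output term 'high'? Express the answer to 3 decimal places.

R1: long=0.71, heavy=0.76, none=0.55; AND[a·b] → w = 0.2968
R2: none=0.55 → w = 0.5500
R3: medium=0.16, light=0.93; OR[a + b − a·b] → w = 0.9412
R4: many=0.75, heavy=0.76; AND[a·b] → w = 0.5700
Rules with consequent 'high': {R1, R2} → strengths 0.2968, 0.5500
Aggregate via t-conorm [a + b − a·b]: 0.6836

0.684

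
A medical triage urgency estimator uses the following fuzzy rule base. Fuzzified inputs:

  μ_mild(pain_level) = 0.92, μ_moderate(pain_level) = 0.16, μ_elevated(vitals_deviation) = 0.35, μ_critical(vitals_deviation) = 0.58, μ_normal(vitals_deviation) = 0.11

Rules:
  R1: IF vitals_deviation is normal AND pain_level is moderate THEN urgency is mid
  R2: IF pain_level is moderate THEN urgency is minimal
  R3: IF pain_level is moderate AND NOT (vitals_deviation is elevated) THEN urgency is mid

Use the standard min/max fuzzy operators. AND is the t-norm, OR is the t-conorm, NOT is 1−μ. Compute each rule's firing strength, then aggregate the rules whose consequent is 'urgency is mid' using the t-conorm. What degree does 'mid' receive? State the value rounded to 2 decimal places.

0.16

R1: normal=0.11, moderate=0.16; AND[min(a, b)] → w = 0.11
R2: moderate=0.16 → w = 0.16
R3: moderate=0.16, ¬elevated=1−0.35=0.65; AND[min(a, b)] → w = 0.16
Rules with consequent 'mid': {R1, R3} → strengths 0.11, 0.16
Aggregate via t-conorm [max(a, b)]: 0.16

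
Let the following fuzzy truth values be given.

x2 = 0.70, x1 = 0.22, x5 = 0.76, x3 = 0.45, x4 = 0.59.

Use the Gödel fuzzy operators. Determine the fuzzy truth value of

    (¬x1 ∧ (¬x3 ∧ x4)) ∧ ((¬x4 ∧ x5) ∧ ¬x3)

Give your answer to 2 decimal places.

0.41

¬x1 = 1 − 0.22 = 0.78
¬x3 = 1 − 0.45 = 0.55
¬x3 ∧ x4 = min(a, b) on (0.55, 0.59) = 0.55
¬x1 ∧ (¬x3 ∧ x4) = min(a, b) on (0.78, 0.55) = 0.55
¬x4 = 1 − 0.59 = 0.41
¬x4 ∧ x5 = min(a, b) on (0.41, 0.76) = 0.41
¬x3 = 1 − 0.45 = 0.55
(¬x4 ∧ x5) ∧ ¬x3 = min(a, b) on (0.41, 0.55) = 0.41
(¬x1 ∧ (¬x3 ∧ x4)) ∧ ((¬x4 ∧ x5) ∧ ¬x3) = min(a, b) on (0.55, 0.41) = 0.41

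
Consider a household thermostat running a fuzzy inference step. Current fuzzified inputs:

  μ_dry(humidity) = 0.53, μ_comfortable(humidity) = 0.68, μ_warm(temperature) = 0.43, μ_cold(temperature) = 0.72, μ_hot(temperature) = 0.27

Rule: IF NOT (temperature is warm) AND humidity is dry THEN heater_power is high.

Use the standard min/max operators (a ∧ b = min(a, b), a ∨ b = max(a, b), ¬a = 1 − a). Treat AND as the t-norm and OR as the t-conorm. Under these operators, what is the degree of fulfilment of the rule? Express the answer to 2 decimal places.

firing strength: ¬warm=1−0.43=0.57, dry=0.53; AND[min(a, b)] → w = 0.53

0.53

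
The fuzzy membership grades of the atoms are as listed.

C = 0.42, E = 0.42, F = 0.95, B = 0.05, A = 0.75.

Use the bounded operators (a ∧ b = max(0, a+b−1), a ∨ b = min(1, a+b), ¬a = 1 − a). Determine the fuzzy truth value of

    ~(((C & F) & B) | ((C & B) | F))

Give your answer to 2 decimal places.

C & F = max(0, a+b−1) on (0.42, 0.95) = 0.37
(C & F) & B = max(0, a+b−1) on (0.37, 0.05) = 0.00
C & B = max(0, a+b−1) on (0.42, 0.05) = 0.00
(C & B) | F = min(1, a+b) on (0.00, 0.95) = 0.95
((C & F) & B) | ((C & B) | F) = min(1, a+b) on (0.00, 0.95) = 0.95
~(((C & F) & B) | ((C & B) | F)) = 1 − 0.95 = 0.05

0.05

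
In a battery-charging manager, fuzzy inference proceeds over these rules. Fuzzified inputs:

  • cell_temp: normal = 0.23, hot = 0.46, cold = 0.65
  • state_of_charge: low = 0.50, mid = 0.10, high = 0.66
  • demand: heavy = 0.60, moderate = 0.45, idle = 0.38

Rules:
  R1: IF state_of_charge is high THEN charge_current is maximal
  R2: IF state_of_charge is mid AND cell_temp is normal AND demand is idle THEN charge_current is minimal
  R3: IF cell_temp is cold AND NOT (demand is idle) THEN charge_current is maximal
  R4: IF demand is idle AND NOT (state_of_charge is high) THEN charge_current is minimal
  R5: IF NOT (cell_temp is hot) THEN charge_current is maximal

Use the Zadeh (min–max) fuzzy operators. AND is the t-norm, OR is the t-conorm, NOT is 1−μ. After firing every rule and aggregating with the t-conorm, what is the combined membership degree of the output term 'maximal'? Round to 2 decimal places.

R1: high=0.66 → w = 0.66
R2: mid=0.10, normal=0.23, idle=0.38; AND[min(a, b)] → w = 0.10
R3: cold=0.65, ¬idle=1−0.38=0.62; AND[min(a, b)] → w = 0.62
R4: idle=0.38, ¬high=1−0.66=0.34; AND[min(a, b)] → w = 0.34
R5: ¬hot=1−0.46=0.54 → w = 0.54
Rules with consequent 'maximal': {R1, R3, R5} → strengths 0.66, 0.62, 0.54
Aggregate via t-conorm [max(a, b)]: 0.66

0.66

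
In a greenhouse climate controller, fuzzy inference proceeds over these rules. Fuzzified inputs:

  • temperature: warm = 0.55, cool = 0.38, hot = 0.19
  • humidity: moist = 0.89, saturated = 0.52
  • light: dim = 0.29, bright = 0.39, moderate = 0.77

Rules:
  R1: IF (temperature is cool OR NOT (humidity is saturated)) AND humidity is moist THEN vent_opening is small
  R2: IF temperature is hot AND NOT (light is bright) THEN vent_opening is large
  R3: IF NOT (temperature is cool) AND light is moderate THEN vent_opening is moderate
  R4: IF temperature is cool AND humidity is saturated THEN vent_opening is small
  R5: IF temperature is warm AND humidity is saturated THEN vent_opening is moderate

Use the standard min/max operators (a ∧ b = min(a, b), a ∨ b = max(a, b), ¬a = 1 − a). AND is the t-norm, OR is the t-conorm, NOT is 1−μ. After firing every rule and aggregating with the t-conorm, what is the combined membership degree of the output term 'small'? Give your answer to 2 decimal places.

0.48

R1: (cool=0.38 OR ¬saturated=1−0.52=0.48) = 0.48; AND[min(a, b)] with moist=0.89 → w = 0.48
R2: hot=0.19, ¬bright=1−0.39=0.61; AND[min(a, b)] → w = 0.19
R3: ¬cool=1−0.38=0.62, moderate=0.77; AND[min(a, b)] → w = 0.62
R4: cool=0.38, saturated=0.52; AND[min(a, b)] → w = 0.38
R5: warm=0.55, saturated=0.52; AND[min(a, b)] → w = 0.52
Rules with consequent 'small': {R1, R4} → strengths 0.48, 0.38
Aggregate via t-conorm [max(a, b)]: 0.48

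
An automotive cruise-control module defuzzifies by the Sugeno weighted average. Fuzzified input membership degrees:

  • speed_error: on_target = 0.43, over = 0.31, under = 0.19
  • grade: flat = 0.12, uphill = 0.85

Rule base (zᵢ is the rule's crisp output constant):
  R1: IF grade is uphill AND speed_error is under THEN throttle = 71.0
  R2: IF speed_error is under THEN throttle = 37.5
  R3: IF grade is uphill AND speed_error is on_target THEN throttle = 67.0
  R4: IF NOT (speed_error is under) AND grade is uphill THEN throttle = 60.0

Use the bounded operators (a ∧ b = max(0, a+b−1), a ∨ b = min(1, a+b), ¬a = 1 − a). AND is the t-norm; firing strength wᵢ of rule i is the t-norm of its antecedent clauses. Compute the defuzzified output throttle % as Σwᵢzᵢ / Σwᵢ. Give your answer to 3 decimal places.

58.397

R1 (z=71.0): uphill=0.85, under=0.19; AND[max(0, a+b−1)] → w = 0.04
R2 (z=37.5): under=0.19 → w = 0.19
R3 (z=67.0): uphill=0.85, on_target=0.43; AND[max(0, a+b−1)] → w = 0.28
R4 (z=60.0): ¬under=1−0.19=0.81, uphill=0.85; AND[max(0, a+b−1)] → w = 0.66
Weighted average = (0.04·71.0 + 0.19·37.5 + 0.28·67.0 + 0.66·60.0) / (0.04 + 0.19 + 0.28 + 0.66)
  = 68.3250 / 1.1700 = 58.397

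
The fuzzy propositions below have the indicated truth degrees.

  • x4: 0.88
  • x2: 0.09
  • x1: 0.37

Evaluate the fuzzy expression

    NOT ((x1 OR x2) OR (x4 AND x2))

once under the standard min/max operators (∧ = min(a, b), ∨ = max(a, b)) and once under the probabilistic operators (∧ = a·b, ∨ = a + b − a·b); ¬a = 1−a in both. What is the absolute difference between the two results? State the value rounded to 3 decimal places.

Under standard min/max:
  x1 OR x2 = max(a, b) on (0.37, 0.09) = 0.37
  x4 AND x2 = min(a, b) on (0.88, 0.09) = 0.09
  (x1 OR x2) OR (x4 AND x2) = max(a, b) on (0.37, 0.09) = 0.37
  NOT ((x1 OR x2) OR (x4 AND x2)) = 1 − 0.37 = 0.63
  → value = 0.6300
Under probabilistic:
  x1 OR x2 = a + b − a·b on (0.3700, 0.0900) = 0.4267
  x4 AND x2 = a·b on (0.8800, 0.0900) = 0.0792
  (x1 OR x2) OR (x4 AND x2) = a + b − a·b on (0.4267, 0.0792) = 0.4721
  NOT ((x1 OR x2) OR (x4 AND x2)) = 1 − 0.4721 = 0.5279
  → value = 0.5279
|0.6300 − 0.5279| = 0.102

0.102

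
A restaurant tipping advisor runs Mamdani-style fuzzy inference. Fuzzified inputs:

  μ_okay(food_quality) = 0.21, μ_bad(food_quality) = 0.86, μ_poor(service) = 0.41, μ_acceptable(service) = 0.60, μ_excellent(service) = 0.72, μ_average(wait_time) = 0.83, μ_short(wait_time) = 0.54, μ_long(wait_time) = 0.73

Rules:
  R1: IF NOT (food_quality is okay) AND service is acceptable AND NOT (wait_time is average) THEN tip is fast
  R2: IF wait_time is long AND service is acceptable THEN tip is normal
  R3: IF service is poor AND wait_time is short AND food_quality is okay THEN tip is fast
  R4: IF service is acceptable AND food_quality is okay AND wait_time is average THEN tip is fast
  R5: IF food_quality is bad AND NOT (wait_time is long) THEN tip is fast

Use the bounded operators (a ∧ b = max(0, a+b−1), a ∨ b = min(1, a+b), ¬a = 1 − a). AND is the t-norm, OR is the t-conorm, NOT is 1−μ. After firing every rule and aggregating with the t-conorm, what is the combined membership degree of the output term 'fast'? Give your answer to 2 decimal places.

0.13

R1: ¬okay=1−0.21=0.79, acceptable=0.60, ¬average=1−0.83=0.17; AND[max(0, a+b−1)] → w = 0.00
R2: long=0.73, acceptable=0.60; AND[max(0, a+b−1)] → w = 0.33
R3: poor=0.41, short=0.54, okay=0.21; AND[max(0, a+b−1)] → w = 0.00
R4: acceptable=0.60, okay=0.21, average=0.83; AND[max(0, a+b−1)] → w = 0.00
R5: bad=0.86, ¬long=1−0.73=0.27; AND[max(0, a+b−1)] → w = 0.13
Rules with consequent 'fast': {R1, R3, R4, R5} → strengths 0.00, 0.00, 0.00, 0.13
Aggregate via t-conorm [min(1, a+b)]: 0.13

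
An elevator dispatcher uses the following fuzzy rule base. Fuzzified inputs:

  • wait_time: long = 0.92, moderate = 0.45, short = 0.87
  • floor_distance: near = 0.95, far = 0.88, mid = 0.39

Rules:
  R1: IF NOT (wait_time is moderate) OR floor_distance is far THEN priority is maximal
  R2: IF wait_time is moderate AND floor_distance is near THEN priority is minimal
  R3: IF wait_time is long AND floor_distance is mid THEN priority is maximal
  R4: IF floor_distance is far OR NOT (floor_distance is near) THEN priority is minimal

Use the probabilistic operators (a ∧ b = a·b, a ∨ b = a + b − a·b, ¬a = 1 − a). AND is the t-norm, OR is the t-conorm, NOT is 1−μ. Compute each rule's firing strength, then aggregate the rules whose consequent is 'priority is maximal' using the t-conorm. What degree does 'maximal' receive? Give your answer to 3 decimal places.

0.965

R1: ¬moderate=1−0.45=0.55, far=0.88; OR[a + b − a·b] → w = 0.9460
R2: moderate=0.45, near=0.95; AND[a·b] → w = 0.4275
R3: long=0.92, mid=0.39; AND[a·b] → w = 0.3588
R4: far=0.88, ¬near=1−0.95=0.05; OR[a + b − a·b] → w = 0.8860
Rules with consequent 'maximal': {R1, R3} → strengths 0.9460, 0.3588
Aggregate via t-conorm [a + b − a·b]: 0.9654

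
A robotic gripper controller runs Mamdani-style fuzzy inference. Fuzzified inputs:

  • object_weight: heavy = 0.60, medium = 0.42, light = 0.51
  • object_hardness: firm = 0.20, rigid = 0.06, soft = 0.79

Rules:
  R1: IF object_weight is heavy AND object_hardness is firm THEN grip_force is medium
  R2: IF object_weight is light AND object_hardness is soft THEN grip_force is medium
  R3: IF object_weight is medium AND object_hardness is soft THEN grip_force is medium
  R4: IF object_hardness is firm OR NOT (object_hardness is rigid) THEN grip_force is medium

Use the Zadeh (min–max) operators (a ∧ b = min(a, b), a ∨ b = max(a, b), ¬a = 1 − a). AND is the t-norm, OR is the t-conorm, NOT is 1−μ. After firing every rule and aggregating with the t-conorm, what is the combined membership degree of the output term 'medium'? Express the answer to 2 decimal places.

R1: heavy=0.60, firm=0.20; AND[min(a, b)] → w = 0.20
R2: light=0.51, soft=0.79; AND[min(a, b)] → w = 0.51
R3: medium=0.42, soft=0.79; AND[min(a, b)] → w = 0.42
R4: firm=0.20, ¬rigid=1−0.06=0.94; OR[max(a, b)] → w = 0.94
Rules with consequent 'medium': {R1, R2, R3, R4} → strengths 0.20, 0.51, 0.42, 0.94
Aggregate via t-conorm [max(a, b)]: 0.94

0.94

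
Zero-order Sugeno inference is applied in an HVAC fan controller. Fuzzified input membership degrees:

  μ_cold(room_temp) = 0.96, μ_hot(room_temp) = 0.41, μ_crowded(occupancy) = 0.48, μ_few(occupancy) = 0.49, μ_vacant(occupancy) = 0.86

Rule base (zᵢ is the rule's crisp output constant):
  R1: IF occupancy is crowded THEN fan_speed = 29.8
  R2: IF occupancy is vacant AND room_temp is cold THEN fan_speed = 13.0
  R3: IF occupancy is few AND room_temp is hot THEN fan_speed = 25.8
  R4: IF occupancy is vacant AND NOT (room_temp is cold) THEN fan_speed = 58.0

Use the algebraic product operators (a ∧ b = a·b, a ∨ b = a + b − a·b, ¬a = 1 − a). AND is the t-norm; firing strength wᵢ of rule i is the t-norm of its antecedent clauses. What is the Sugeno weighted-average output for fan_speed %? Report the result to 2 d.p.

R1 (z=29.8): crowded=0.48 → w = 0.4800
R2 (z=13.0): vacant=0.86, cold=0.96; AND[a·b] → w = 0.8256
R3 (z=25.8): few=0.49, hot=0.41; AND[a·b] → w = 0.2009
R4 (z=58.0): vacant=0.86, ¬cold=1−0.96=0.04; AND[a·b] → w = 0.0344
Weighted average = (0.4800·29.8 + 0.8256·13.0 + 0.2009·25.8 + 0.0344·58.0) / (0.4800 + 0.8256 + 0.2009 + 0.0344)
  = 32.2152 / 1.5409 = 20.91

20.91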